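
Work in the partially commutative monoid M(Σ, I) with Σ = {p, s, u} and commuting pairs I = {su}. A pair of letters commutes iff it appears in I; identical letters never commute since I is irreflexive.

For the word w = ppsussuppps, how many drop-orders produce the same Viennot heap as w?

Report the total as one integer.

drop 0:p onto floor
drop 1:p onto {0:p}
drop 2:s onto {1:p}
drop 3:u onto {1:p}
drop 4:s onto {2:s}
drop 5:s onto {4:s}
drop 6:u onto {3:u}
drop 7:p onto {5:s, 6:u}
drop 8:p onto {7:p}
drop 9:p onto {8:p}
drop 10:s onto {9:p}
ground layer = {0:p}
drop-orders for the pieces not yet dropped (sum over which currently-grounded one goes next):
  1 to go: {10} 1
  2 to go: {9,10} 1
  3 to go: {8,9,10} 1
  4 to go: {7,8,9,10} 1
  5 to go: {5,7,8,9,10} 1  {6,7,8,9,10} 1
  6 to go: {3,6,7,8,9,10} 1  {4,5,7,8,9,10} 1  {5,6,7,8,9,10} 2
  7 to go: {2,4,5,7,8,9,10} 1  {3,5,6,7,8,9,10} 3  {4,5,6,7,8,9,10} 3
  8 to go: {2,4,5,6,7,8,9,10} 4  {3,4,5,6,7,8,9,10} 6
  9 to go: {2,3,4,5,6,7,8,9,10} 10
  if 0:p drops first: 10 orders

10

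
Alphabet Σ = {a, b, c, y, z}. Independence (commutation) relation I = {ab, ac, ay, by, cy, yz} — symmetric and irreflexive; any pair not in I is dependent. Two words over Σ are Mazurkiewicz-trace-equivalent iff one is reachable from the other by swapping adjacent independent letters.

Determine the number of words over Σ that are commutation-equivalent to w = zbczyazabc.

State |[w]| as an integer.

#0=z has no predecessor
#1=b depends on [0:z]
#2=c depends on [1:b]
#3=z depends on [2:c]
#4=y has no predecessor
#5=a depends on [3:z]
#6=z depends on [5:a]
#7=a depends on [6:z]
#8=b depends on [6:z]
#9=c depends on [8:b]
sources: [0:z, 4:y]
N(rest) = Σ N(rest − s) over sources s of rest; N(one piece) = 1:
  size 1 → [4]=1  [7]=1  [9]=1
  size 2 → [4,7]=2  [4,9]=2  [7,9]=2  [8,9]=1
  size 3 → [4,7,9]=6  [4,8,9]=3  [7,8,9]=3
  size 4 → [4,7,8,9]=12  [6,7,8,9]=3
  size 5 → [4,6,7,8,9]=15  [5,6,7,8,9]=3
  size 6 → [3,5,6,7,8,9]=3  [4,5,6,7,8,9]=18
  size 7 → [2,3,5,6,7,8,9]=3  [3,4,5,6,7,8,9]=21
  size 8 → [1,2,3,5,6,7,8,9]=3  [2,3,4,5,6,7,8,9]=24
  first=0(z) contributes 27
  first=4(y) contributes 3
|[w]| = 30

30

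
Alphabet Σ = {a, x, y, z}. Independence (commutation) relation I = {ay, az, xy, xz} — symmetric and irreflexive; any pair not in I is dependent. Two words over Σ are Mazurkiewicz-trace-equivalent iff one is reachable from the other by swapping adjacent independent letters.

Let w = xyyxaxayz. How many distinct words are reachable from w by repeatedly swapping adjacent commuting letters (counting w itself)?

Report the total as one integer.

126

piece 0:x — minimal
piece 1:y — minimal
piece 2:y rests on {1:y}
piece 3:x rests on {0:x}
piece 4:a rests on {3:x}
piece 5:x rests on {4:a}
piece 6:a rests on {5:x}
piece 7:y rests on {2:y}
piece 8:z rests on {7:y}
minimal pieces: {0:x, 1:y}
ways to finish when only these pieces remain (= sum over removing one remaining piece with nothing left below it):
  1 left: {6}→1  {8}→1
  2 left: {5,6}→1  {6,8}→2  {7,8}→1
  3 left: {2,7,8}→1  {4,5,6}→1  {5,6,8}→3  {6,7,8}→3
  4 left: {1,2,7,8}→1  {2,6,7,8}→4  {3,4,5,6}→1  {4,5,6,8}→4  {5,6,7,8}→6
  5 left: {0,3,4,5,6}→1  {1,2,6,7,8}→5  {2,5,6,7,8}→10  {3,4,5,6,8}→5  {4,5,6,7,8}→10
  6 left: {0,3,4,5,6,8}→6  {1,2,5,6,7,8}→15  {2,4,5,6,7,8}→20  {3,4,5,6,7,8}→15
  7 left: {0,3,4,5,6,7,8}→21  {1,2,4,5,6,7,8}→35  {2,3,4,5,6,7,8}→35
  placing 0:x first → 70 extensions
  placing 1:y first → 56 extensions
total linear extensions = 126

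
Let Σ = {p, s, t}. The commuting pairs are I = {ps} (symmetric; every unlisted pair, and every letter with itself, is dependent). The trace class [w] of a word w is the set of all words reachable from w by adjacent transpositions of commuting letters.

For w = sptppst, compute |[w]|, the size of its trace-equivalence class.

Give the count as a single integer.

6

0(s) covers ∅
1(p) covers ∅
2(t) covers 0:s, 1:p
3(p) covers 2:t
4(p) covers 3:p
5(s) covers 2:t
6(t) covers 4:p, 5:s
floor of heap: 0:s, 1:p
completions by unplaced set U, small U first (add the entries for U minus each lowest piece of U):
  |U|=1: {6}:1
  |U|=2: {4,6}:1  {5,6}:1
  |U|=3: {3,4,6}:1  {4,5,6}:2
  |U|=4: {3,4,5,6}:3
  |U|=5: {2,3,4,5,6}:3
  start at 0(s): 3
  start at 1(p): 3
sum over floor = 6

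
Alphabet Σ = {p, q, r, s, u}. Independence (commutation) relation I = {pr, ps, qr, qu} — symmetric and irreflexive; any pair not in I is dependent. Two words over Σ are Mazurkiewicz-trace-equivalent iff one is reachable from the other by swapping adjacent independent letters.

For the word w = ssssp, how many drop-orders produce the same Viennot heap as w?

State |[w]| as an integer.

5

drop 0:s onto floor
drop 1:s onto {0:s}
drop 2:s onto {1:s}
drop 3:s onto {2:s}
drop 4:p onto floor
ground layer = {0:s, 4:p}
drop-orders for the pieces not yet dropped (sum over which currently-grounded one goes next):
  1 to go: {3} 1  {4} 1
  2 to go: {2,3} 1  {3,4} 2
  3 to go: {1,2,3} 1  {2,3,4} 3
  if 0:s drops first: 4 orders
  if 4:p drops first: 1 orders
heap linearizations: 5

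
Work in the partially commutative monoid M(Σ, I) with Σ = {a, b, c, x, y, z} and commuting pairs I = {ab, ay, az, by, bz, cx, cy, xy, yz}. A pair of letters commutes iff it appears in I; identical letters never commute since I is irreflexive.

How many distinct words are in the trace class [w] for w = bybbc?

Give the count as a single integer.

#0=b has no predecessor
#1=y has no predecessor
#2=b depends on [0:b]
#3=b depends on [2:b]
#4=c depends on [3:b]
sources: [0:b, 1:y]
N(rest) = Σ N(rest − s) over sources s of rest; N(one piece) = 1:
  size 1 → [1]=1  [4]=1
  size 2 → [1,4]=2  [3,4]=1
  size 3 → [1,3,4]=3  [2,3,4]=1
  first=0(b) contributes 4
  first=1(y) contributes 1
|[w]| = 5

5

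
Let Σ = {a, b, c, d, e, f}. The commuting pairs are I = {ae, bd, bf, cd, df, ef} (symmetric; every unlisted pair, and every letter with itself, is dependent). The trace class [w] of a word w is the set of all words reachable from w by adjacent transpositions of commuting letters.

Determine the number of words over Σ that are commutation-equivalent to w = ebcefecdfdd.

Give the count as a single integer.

40

drop 0:e onto floor
drop 1:b onto {0:e}
drop 2:c onto {1:b}
drop 3:e onto {2:c}
drop 4:f onto {2:c}
drop 5:e onto {3:e}
drop 6:c onto {4:f, 5:e}
drop 7:d onto {5:e}
drop 8:f onto {6:c}
drop 9:d onto {7:d}
drop 10:d onto {9:d}
ground layer = {0:e}
drop-orders for the pieces not yet dropped (sum over which currently-grounded one goes next):
  1 to go: {8} 1  {10} 1
  2 to go: {6,8} 1  {8,10} 2  {9,10} 1
  3 to go: {4,6,8} 1  {6,8,10} 3  {7,9,10} 1  {8,9,10} 3
  4 to go: {4,6,8,10} 4  {6,8,9,10} 6  {7,8,9,10} 4
  5 to go: {4,6,8,9,10} 10  {6,7,8,9,10} 10
  6 to go: {4,6,7,8,9,10} 20  {5,6,7,8,9,10} 10
  7 to go: {3,5,6,7,8,9,10} 10  {4,5,6,7,8,9,10} 30
  8 to go: {3,4,5,6,7,8,9,10} 40
  9 to go: {2,3,4,5,6,7,8,9,10} 40
  if 0:e drops first: 40 orders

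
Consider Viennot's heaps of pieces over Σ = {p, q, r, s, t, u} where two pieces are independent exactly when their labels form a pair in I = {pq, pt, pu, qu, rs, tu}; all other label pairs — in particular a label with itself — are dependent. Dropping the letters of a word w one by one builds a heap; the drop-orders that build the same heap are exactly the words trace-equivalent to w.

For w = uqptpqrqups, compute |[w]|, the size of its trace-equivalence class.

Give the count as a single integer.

0(u) covers ∅
1(q) covers ∅
2(p) covers ∅
3(t) covers 1:q
4(p) covers 2:p
5(q) covers 3:t
6(r) covers 0:u, 4:p, 5:q
7(q) covers 6:r
8(u) covers 6:r
9(p) covers 6:r
10(s) covers 7:q, 8:u, 9:p
floor of heap: 0:u, 1:q, 2:p
completions by unplaced set U, small U first (add the entries for U minus each lowest piece of U):
  |U|=1: {10}:1
  |U|=2: {7,10}:1  {8,10}:1  {9,10}:1
  |U|=3: {7,8,10}:2  {7,9,10}:2  {8,9,10}:2
  |U|=4: {7,8,9,10}:6
  |U|=5: {6,7,8,9,10}:6
  |U|=6: {0,6,7,8,9,10}:6  {4,6,7,8,9,10}:6  {5,6,7,8,9,10}:6
  |U|=7: {0,4,6,7,8,9,10}:12  {0,5,6,7,8,9,10}:12  {2,4,6,7,8,9,10}:6  {3,5,6,7,8,9,10}:6  {4,5,6,7,8,9,10}:12
  |U|=8: {0,2,4,6,7,8,9,10}:18  {0,3,5,6,7,8,9,10}:18  {0,4,5,6,7,8,9,10}:36  {1,3,5,6,7,8,9,10}:6  {2,4,5,6,7,8,9,10}:18  {3,4,5,6,7,8,9,10}:18
  |U|=9: {0,1,3,5,6,7,8,9,10}:24  {0,2,4,5,6,7,8,9,10}:72  {0,3,4,5,6,7,8,9,10}:72  {1,3,4,5,6,7,8,9,10}:24  {2,3,4,5,6,7,8,9,10}:36
  start at 0(u): 60
  start at 1(q): 180
  start at 2(p): 120
sum over floor = 360

360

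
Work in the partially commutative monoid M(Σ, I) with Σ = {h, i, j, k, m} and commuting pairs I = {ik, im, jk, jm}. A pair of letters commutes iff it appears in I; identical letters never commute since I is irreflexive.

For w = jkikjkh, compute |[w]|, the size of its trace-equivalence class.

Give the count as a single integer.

20

piece 0:j — minimal
piece 1:k — minimal
piece 2:i rests on {0:j}
piece 3:k rests on {1:k}
piece 4:j rests on {2:i}
piece 5:k rests on {3:k}
piece 6:h rests on {4:j, 5:k}
minimal pieces: {0:j, 1:k}
ways to finish when only these pieces remain (= sum over removing one remaining piece with nothing left below it):
  1 left: {6}→1
  2 left: {4,6}→1  {5,6}→1
  3 left: {2,4,6}→1  {3,5,6}→1  {4,5,6}→2
  4 left: {0,2,4,6}→1  {1,3,5,6}→1  {2,4,5,6}→3  {3,4,5,6}→3
  5 left: {0,2,4,5,6}→4  {1,3,4,5,6}→4  {2,3,4,5,6}→6
  placing 0:j first → 10 extensions
  placing 1:k first → 10 extensions
total linear extensions = 20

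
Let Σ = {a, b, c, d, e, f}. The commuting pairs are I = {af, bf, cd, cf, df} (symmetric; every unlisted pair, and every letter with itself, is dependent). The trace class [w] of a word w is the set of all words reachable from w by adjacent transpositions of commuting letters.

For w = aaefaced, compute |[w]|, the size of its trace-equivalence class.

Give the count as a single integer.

3

0(a) covers ∅
1(a) covers 0:a
2(e) covers 1:a
3(f) covers 2:e
4(a) covers 2:e
5(c) covers 4:a
6(e) covers 3:f, 5:c
7(d) covers 6:e
floor of heap: 0:a
completions by unplaced set U, small U first (add the entries for U minus each lowest piece of U):
  |U|=1: {7}:1
  |U|=2: {6,7}:1
  |U|=3: {3,6,7}:1  {5,6,7}:1
  |U|=4: {3,5,6,7}:2  {4,5,6,7}:1
  |U|=5: {3,4,5,6,7}:3
  |U|=6: {2,3,4,5,6,7}:3
  start at 0(a): 3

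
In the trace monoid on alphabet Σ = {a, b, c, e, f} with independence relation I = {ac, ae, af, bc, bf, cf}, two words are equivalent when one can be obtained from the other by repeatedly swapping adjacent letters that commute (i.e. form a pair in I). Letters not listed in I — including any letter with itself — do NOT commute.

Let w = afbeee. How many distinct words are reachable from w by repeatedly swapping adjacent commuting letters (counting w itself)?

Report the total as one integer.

3

#0=a has no predecessor
#1=f has no predecessor
#2=b depends on [0:a]
#3=e depends on [1:f, 2:b]
#4=e depends on [3:e]
#5=e depends on [4:e]
sources: [0:a, 1:f]
N(rest) = Σ N(rest − s) over sources s of rest; N(one piece) = 1:
  size 1 → [5]=1
  size 2 → [4,5]=1
  size 3 → [3,4,5]=1
  size 4 → [1,3,4,5]=1  [2,3,4,5]=1
  first=0(a) contributes 2
  first=1(f) contributes 1
|[w]| = 3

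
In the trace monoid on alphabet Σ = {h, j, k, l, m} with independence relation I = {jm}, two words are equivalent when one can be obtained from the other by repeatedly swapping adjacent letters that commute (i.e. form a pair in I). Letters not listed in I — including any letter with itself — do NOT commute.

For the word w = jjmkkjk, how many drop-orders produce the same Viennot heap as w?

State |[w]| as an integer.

3

#0=j has no predecessor
#1=j depends on [0:j]
#2=m has no predecessor
#3=k depends on [1:j, 2:m]
#4=k depends on [3:k]
#5=j depends on [4:k]
#6=k depends on [5:j]
sources: [0:j, 2:m]
N(rest) = Σ N(rest − s) over sources s of rest; N(one piece) = 1:
  size 1 → [6]=1
  size 2 → [5,6]=1
  size 3 → [4,5,6]=1
  size 4 → [3,4,5,6]=1
  size 5 → [1,3,4,5,6]=1  [2,3,4,5,6]=1
  first=0(j) contributes 2
  first=2(m) contributes 1
|[w]| = 3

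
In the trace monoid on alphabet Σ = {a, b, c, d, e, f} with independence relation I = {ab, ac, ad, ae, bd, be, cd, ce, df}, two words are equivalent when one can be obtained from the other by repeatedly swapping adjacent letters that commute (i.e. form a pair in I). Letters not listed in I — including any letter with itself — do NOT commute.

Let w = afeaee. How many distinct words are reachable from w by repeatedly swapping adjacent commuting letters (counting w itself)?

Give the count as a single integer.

#0=a has no predecessor
#1=f depends on [0:a]
#2=e depends on [1:f]
#3=a depends on [1:f]
#4=e depends on [2:e]
#5=e depends on [4:e]
sources: [0:a]
N(rest) = Σ N(rest − s) over sources s of rest; N(one piece) = 1:
  size 1 → [3]=1  [5]=1
  size 2 → [3,5]=2  [4,5]=1
  size 3 → [2,4,5]=1  [3,4,5]=3
  size 4 → [2,3,4,5]=4
  first=0(a) contributes 4

4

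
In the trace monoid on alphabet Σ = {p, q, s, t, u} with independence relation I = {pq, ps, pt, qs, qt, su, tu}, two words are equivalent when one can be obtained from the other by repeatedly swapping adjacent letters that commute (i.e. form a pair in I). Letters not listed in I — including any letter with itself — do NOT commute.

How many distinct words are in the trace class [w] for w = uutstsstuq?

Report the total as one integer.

#0=u has no predecessor
#1=u depends on [0:u]
#2=t has no predecessor
#3=s depends on [2:t]
#4=t depends on [3:s]
#5=s depends on [4:t]
#6=s depends on [5:s]
#7=t depends on [6:s]
#8=u depends on [1:u]
#9=q depends on [8:u]
sources: [0:u, 2:t]
N(rest) = Σ N(rest − s) over sources s of rest; N(one piece) = 1:
  size 1 → [7]=1  [9]=1
  size 2 → [6,7]=1  [7,9]=2  [8,9]=1
  size 3 → [1,8,9]=1  [5,6,7]=1  [6,7,9]=3  [7,8,9]=3
  size 4 → [0,1,8,9]=1  [1,7,8,9]=4  [4,5,6,7]=1  [5,6,7,9]=4  [6,7,8,9]=6
  size 5 → [0,1,7,8,9]=5  [1,6,7,8,9]=10  [3,4,5,6,7]=1  [4,5,6,7,9]=5  [5,6,7,8,9]=10
  size 6 → [0,1,6,7,8,9]=15  [1,5,6,7,8,9]=20  [2,3,4,5,6,7]=1  [3,4,5,6,7,9]=6  [4,5,6,7,8,9]=15
  size 7 → [0,1,5,6,7,8,9]=35  [1,4,5,6,7,8,9]=35  [2,3,4,5,6,7,9]=7  [3,4,5,6,7,8,9]=21
  size 8 → [0,1,4,5,6,7,8,9]=70  [1,3,4,5,6,7,8,9]=56  [2,3,4,5,6,7,8,9]=28
  first=0(u) contributes 84
  first=2(t) contributes 126
|[w]| = 210

210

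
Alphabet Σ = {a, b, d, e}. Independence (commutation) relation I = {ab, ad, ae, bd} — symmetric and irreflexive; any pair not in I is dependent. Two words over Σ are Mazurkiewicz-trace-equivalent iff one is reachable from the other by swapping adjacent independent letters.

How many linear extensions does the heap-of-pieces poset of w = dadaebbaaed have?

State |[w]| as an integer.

330

0(d) covers ∅
1(a) covers ∅
2(d) covers 0:d
3(a) covers 1:a
4(e) covers 2:d
5(b) covers 4:e
6(b) covers 5:b
7(a) covers 3:a
8(a) covers 7:a
9(e) covers 6:b
10(d) covers 9:e
floor of heap: 0:d, 1:a
completions by unplaced set U, small U first (add the entries for U minus each lowest piece of U):
  |U|=1: {8}:1  {10}:1
  |U|=2: {7,8}:1  {8,10}:2  {9,10}:1
  |U|=3: {3,7,8}:1  {6,9,10}:1  {7,8,10}:3  {8,9,10}:3
  |U|=4: {1,3,7,8}:1  {3,7,8,10}:4  {5,6,9,10}:1  {6,8,9,10}:4  {7,8,9,10}:6
  |U|=5: {1,3,7,8,10}:5  {3,7,8,9,10}:10  {4,5,6,9,10}:1  {5,6,8,9,10}:5  {6,7,8,9,10}:10
  |U|=6: {1,3,7,8,9,10}:15  {2,4,5,6,9,10}:1  {3,6,7,8,9,10}:20  {4,5,6,8,9,10}:6  {5,6,7,8,9,10}:15
  |U|=7: {0,2,4,5,6,9,10}:1  {1,3,6,7,8,9,10}:35  {2,4,5,6,8,9,10}:7  {3,5,6,7,8,9,10}:35  {4,5,6,7,8,9,10}:21
  |U|=8: {0,2,4,5,6,8,9,10}:8  {1,3,5,6,7,8,9,10}:70  {2,4,5,6,7,8,9,10}:28  {3,4,5,6,7,8,9,10}:56
  |U|=9: {0,2,4,5,6,7,8,9,10}:36  {1,3,4,5,6,7,8,9,10}:126  {2,3,4,5,6,7,8,9,10}:84
  start at 0(d): 210
  start at 1(a): 120
sum over floor = 330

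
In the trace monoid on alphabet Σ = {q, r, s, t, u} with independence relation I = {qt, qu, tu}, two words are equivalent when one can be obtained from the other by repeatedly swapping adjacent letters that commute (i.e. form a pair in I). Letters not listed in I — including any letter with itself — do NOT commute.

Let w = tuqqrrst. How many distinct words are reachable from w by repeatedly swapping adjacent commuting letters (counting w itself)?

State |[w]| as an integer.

#0=t has no predecessor
#1=u has no predecessor
#2=q has no predecessor
#3=q depends on [2:q]
#4=r depends on [0:t, 1:u, 3:q]
#5=r depends on [4:r]
#6=s depends on [5:r]
#7=t depends on [6:s]
sources: [0:t, 1:u, 2:q]
N(rest) = Σ N(rest − s) over sources s of rest; N(one piece) = 1:
  size 1 → [7]=1
  size 2 → [6,7]=1
  size 3 → [5,6,7]=1
  size 4 → [4,5,6,7]=1
  size 5 → [0,4,5,6,7]=1  [1,4,5,6,7]=1  [3,4,5,6,7]=1
  size 6 → [0,1,4,5,6,7]=2  [0,3,4,5,6,7]=2  [1,3,4,5,6,7]=2  [2,3,4,5,6,7]=1
  first=0(t) contributes 3
  first=1(u) contributes 3
  first=2(q) contributes 6
|[w]| = 12

12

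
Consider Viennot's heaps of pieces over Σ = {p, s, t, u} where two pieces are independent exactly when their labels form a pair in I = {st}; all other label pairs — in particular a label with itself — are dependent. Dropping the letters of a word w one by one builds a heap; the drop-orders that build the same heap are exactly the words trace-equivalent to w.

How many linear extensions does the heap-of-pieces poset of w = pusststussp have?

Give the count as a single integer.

10

0(p) covers ∅
1(u) covers 0:p
2(s) covers 1:u
3(s) covers 2:s
4(t) covers 1:u
5(s) covers 3:s
6(t) covers 4:t
7(u) covers 5:s, 6:t
8(s) covers 7:u
9(s) covers 8:s
10(p) covers 9:s
floor of heap: 0:p
completions by unplaced set U, small U first (add the entries for U minus each lowest piece of U):
  |U|=1: {10}:1
  |U|=2: {9,10}:1
  |U|=3: {8,9,10}:1
  |U|=4: {7,8,9,10}:1
  |U|=5: {5,7,8,9,10}:1  {6,7,8,9,10}:1
  |U|=6: {3,5,7,8,9,10}:1  {4,6,7,8,9,10}:1  {5,6,7,8,9,10}:2
  |U|=7: {2,3,5,7,8,9,10}:1  {3,5,6,7,8,9,10}:3  {4,5,6,7,8,9,10}:3
  |U|=8: {2,3,5,6,7,8,9,10}:4  {3,4,5,6,7,8,9,10}:6
  |U|=9: {2,3,4,5,6,7,8,9,10}:10
  start at 0(p): 10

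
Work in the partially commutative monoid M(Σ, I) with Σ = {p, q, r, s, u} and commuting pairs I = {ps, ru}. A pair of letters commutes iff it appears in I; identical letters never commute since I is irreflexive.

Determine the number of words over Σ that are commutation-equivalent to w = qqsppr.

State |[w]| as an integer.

3

#0=q has no predecessor
#1=q depends on [0:q]
#2=s depends on [1:q]
#3=p depends on [1:q]
#4=p depends on [3:p]
#5=r depends on [2:s, 4:p]
sources: [0:q]
N(rest) = Σ N(rest − s) over sources s of rest; N(one piece) = 1:
  size 1 → [5]=1
  size 2 → [2,5]=1  [4,5]=1
  size 3 → [2,4,5]=2  [3,4,5]=1
  size 4 → [2,3,4,5]=3
  first=0(q) contributes 3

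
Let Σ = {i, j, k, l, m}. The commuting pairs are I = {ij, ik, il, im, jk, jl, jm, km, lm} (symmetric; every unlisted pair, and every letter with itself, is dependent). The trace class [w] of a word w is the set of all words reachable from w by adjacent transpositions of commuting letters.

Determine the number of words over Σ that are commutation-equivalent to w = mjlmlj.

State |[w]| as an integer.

#0=m has no predecessor
#1=j has no predecessor
#2=l has no predecessor
#3=m depends on [0:m]
#4=l depends on [2:l]
#5=j depends on [1:j]
sources: [0:m, 1:j, 2:l]
N(rest) = Σ N(rest − s) over sources s of rest; N(one piece) = 1:
  size 1 → [3]=1  [4]=1  [5]=1
  size 2 → [0,3]=1  [1,5]=1  [2,4]=1  [3,4]=2  [3,5]=2  [4,5]=2
  size 3 → [0,3,4]=3  [0,3,5]=3  [1,3,5]=3  [1,4,5]=3  [2,3,4]=3  [2,4,5]=3  [3,4,5]=6
  size 4 → [0,1,3,5]=6  [0,2,3,4]=6  [0,3,4,5]=12  [1,2,4,5]=6  [1,3,4,5]=12  [2,3,4,5]=12
  first=0(m) contributes 30
  first=1(j) contributes 30
  first=2(l) contributes 30
|[w]| = 90

90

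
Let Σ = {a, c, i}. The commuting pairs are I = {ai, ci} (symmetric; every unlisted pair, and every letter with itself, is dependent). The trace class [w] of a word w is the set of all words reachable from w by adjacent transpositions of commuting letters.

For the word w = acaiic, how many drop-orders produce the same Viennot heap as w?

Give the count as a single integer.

#0=a has no predecessor
#1=c depends on [0:a]
#2=a depends on [1:c]
#3=i has no predecessor
#4=i depends on [3:i]
#5=c depends on [2:a]
sources: [0:a, 3:i]
N(rest) = Σ N(rest − s) over sources s of rest; N(one piece) = 1:
  size 1 → [4]=1  [5]=1
  size 2 → [2,5]=1  [3,4]=1  [4,5]=2
  size 3 → [1,2,5]=1  [2,4,5]=3  [3,4,5]=3
  size 4 → [0,1,2,5]=1  [1,2,4,5]=4  [2,3,4,5]=6
  first=0(a) contributes 10
  first=3(i) contributes 5
|[w]| = 15

15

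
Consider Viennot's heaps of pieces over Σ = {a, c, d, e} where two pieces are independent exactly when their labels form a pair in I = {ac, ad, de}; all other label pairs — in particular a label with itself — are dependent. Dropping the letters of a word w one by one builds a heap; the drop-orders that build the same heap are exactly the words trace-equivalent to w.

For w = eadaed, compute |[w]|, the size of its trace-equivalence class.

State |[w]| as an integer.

15

drop 0:e onto floor
drop 1:a onto {0:e}
drop 2:d onto floor
drop 3:a onto {1:a}
drop 4:e onto {3:a}
drop 5:d onto {2:d}
ground layer = {0:e, 2:d}
drop-orders for the pieces not yet dropped (sum over which currently-grounded one goes next):
  1 to go: {4} 1  {5} 1
  2 to go: {2,5} 1  {3,4} 1  {4,5} 2
  3 to go: {1,3,4} 1  {2,4,5} 3  {3,4,5} 3
  4 to go: {0,1,3,4} 1  {1,3,4,5} 4  {2,3,4,5} 6
  if 0:e drops first: 10 orders
  if 2:d drops first: 5 orders
heap linearizations: 15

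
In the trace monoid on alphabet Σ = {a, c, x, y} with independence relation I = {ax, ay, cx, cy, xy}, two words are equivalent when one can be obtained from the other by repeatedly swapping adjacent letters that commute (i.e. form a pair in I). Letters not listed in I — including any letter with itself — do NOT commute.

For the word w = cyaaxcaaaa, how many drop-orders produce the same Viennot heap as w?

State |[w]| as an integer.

#0=c has no predecessor
#1=y has no predecessor
#2=a depends on [0:c]
#3=a depends on [2:a]
#4=x has no predecessor
#5=c depends on [3:a]
#6=a depends on [5:c]
#7=a depends on [6:a]
#8=a depends on [7:a]
#9=a depends on [8:a]
sources: [0:c, 1:y, 4:x]
N(rest) = Σ N(rest − s) over sources s of rest; N(one piece) = 1:
  size 1 → [1]=1  [4]=1  [9]=1
  size 2 → [1,4]=2  [1,9]=2  [4,9]=2  [8,9]=1
  size 3 → [1,4,9]=6  [1,8,9]=3  [4,8,9]=3  [7,8,9]=1
  size 4 → [1,4,8,9]=12  [1,7,8,9]=4  [4,7,8,9]=4  [6,7,8,9]=1
  size 5 → [1,4,7,8,9]=20  [1,6,7,8,9]=5  [4,6,7,8,9]=5  [5,6,7,8,9]=1
  size 6 → [1,4,6,7,8,9]=30  [1,5,6,7,8,9]=6  [3,5,6,7,8,9]=1  [4,5,6,7,8,9]=6
  size 7 → [1,3,5,6,7,8,9]=7  [1,4,5,6,7,8,9]=42  [2,3,5,6,7,8,9]=1  [3,4,5,6,7,8,9]=7
  size 8 → [0,2,3,5,6,7,8,9]=1  [1,2,3,5,6,7,8,9]=8  [1,3,4,5,6,7,8,9]=56  [2,3,4,5,6,7,8,9]=8
  first=0(c) contributes 72
  first=1(y) contributes 9
  first=4(x) contributes 9
|[w]| = 90

90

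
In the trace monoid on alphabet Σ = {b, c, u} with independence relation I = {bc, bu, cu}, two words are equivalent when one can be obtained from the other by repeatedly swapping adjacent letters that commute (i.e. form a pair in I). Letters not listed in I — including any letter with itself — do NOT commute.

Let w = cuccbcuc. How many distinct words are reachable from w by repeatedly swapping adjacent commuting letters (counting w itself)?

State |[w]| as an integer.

#0=c has no predecessor
#1=u has no predecessor
#2=c depends on [0:c]
#3=c depends on [2:c]
#4=b has no predecessor
#5=c depends on [3:c]
#6=u depends on [1:u]
#7=c depends on [5:c]
sources: [0:c, 1:u, 4:b]
N(rest) = Σ N(rest − s) over sources s of rest; N(one piece) = 1:
  size 1 → [4]=1  [6]=1  [7]=1
  size 2 → [1,6]=1  [4,6]=2  [4,7]=2  [5,7]=1  [6,7]=2
  size 3 → [1,4,6]=3  [1,6,7]=3  [3,5,7]=1  [4,5,7]=3  [4,6,7]=6  [5,6,7]=3
  size 4 → [1,4,6,7]=12  [1,5,6,7]=6  [2,3,5,7]=1  [3,4,5,7]=4  [3,5,6,7]=4  [4,5,6,7]=12
  size 5 → [0,2,3,5,7]=1  [1,3,5,6,7]=10  [1,4,5,6,7]=30  [2,3,4,5,7]=5  [2,3,5,6,7]=5  [3,4,5,6,7]=20
  size 6 → [0,2,3,4,5,7]=6  [0,2,3,5,6,7]=6  [1,2,3,5,6,7]=15  [1,3,4,5,6,7]=60  [2,3,4,5,6,7]=30
  first=0(c) contributes 105
  first=1(u) contributes 42
  first=4(b) contributes 21
|[w]| = 168

168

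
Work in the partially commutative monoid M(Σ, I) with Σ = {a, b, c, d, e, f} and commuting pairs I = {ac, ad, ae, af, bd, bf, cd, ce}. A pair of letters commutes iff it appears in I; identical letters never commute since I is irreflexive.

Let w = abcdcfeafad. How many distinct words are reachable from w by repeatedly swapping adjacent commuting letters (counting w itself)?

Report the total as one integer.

164

piece 0:a — minimal
piece 1:b rests on {0:a}
piece 2:c rests on {1:b}
piece 3:d — minimal
piece 4:c rests on {2:c}
piece 5:f rests on {3:d, 4:c}
piece 6:e rests on {5:f}
piece 7:a rests on {1:b}
piece 8:f rests on {6:e}
piece 9:a rests on {7:a}
piece 10:d rests on {8:f}
minimal pieces: {0:a, 3:d}
ways to finish when only these pieces remain (= sum over removing one remaining piece with nothing left below it):
  1 left: {9}→1  {10}→1
  2 left: {7,9}→1  {8,10}→1  {9,10}→2
  3 left: {6,8,10}→1  {7,9,10}→3  {8,9,10}→3
  4 left: {5,6,8,10}→1  {6,8,9,10}→4  {7,8,9,10}→6
  5 left: {3,5,6,8,10}→1  {4,5,6,8,10}→1  {5,6,8,9,10}→5  {6,7,8,9,10}→10
  6 left: {2,4,5,6,8,10}→1  {3,4,5,6,8,10}→2  {3,5,6,8,9,10}→6  {4,5,6,8,9,10}→6  {5,6,7,8,9,10}→15
  7 left: {2,3,4,5,6,8,10}→3  {2,4,5,6,8,9,10}→7  {3,4,5,6,8,9,10}→14  {3,5,6,7,8,9,10}→21  {4,5,6,7,8,9,10}→21
  8 left: {2,3,4,5,6,8,9,10}→24  {2,4,5,6,7,8,9,10}→28  {3,4,5,6,7,8,9,10}→56
  9 left: {1,2,4,5,6,7,8,9,10}→28  {2,3,4,5,6,7,8,9,10}→108
  placing 0:a first → 136 extensions
  placing 3:d first → 28 extensions
total linear extensions = 164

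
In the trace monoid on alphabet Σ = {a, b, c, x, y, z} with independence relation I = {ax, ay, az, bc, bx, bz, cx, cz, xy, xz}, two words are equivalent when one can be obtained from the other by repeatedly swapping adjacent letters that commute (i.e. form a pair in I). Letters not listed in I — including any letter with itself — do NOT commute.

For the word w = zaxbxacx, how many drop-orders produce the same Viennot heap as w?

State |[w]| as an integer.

280

drop 0:z onto floor
drop 1:a onto floor
drop 2:x onto floor
drop 3:b onto {1:a}
drop 4:x onto {2:x}
drop 5:a onto {3:b}
drop 6:c onto {5:a}
drop 7:x onto {4:x}
ground layer = {0:z, 1:a, 2:x}
drop-orders for the pieces not yet dropped (sum over which currently-grounded one goes next):
  1 to go: {0} 1  {6} 1  {7} 1
  2 to go: {0,6} 2  {0,7} 2  {4,7} 1  {5,6} 1  {6,7} 2
  3 to go: {0,4,7} 3  {0,5,6} 3  {0,6,7} 6  {2,4,7} 1  {3,5,6} 1  {4,6,7} 3  {5,6,7} 3
  4 to go: {0,2,4,7} 4  {0,3,5,6} 4  {0,4,6,7} 12  {0,5,6,7} 12  {1,3,5,6} 1  {2,4,6,7} 4  {3,5,6,7} 4  {4,5,6,7} 6
  5 to go: {0,1,3,5,6} 5  {0,2,4,6,7} 20  {0,3,5,6,7} 20  {0,4,5,6,7} 30  {1,3,5,6,7} 5  {2,4,5,6,7} 10  {3,4,5,6,7} 10
  6 to go: {0,1,3,5,6,7} 30  {0,2,4,5,6,7} 60  {0,3,4,5,6,7} 60  {1,3,4,5,6,7} 15  {2,3,4,5,6,7} 20
  if 0:z drops first: 35 orders
  if 1:a drops first: 140 orders
  if 2:x drops first: 105 orders
heap linearizations: 280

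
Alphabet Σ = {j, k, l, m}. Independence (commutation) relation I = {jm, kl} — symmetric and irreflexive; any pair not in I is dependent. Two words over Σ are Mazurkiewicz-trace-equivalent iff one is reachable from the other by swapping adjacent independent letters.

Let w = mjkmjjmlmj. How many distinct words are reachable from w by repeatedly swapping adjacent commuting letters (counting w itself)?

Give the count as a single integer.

#0=m has no predecessor
#1=j has no predecessor
#2=k depends on [0:m, 1:j]
#3=m depends on [2:k]
#4=j depends on [2:k]
#5=j depends on [4:j]
#6=m depends on [3:m]
#7=l depends on [5:j, 6:m]
#8=m depends on [7:l]
#9=j depends on [7:l]
sources: [0:m, 1:j]
N(rest) = Σ N(rest − s) over sources s of rest; N(one piece) = 1:
  size 1 → [8]=1  [9]=1
  size 2 → [8,9]=2
  size 3 → [7,8,9]=2
  size 4 → [5,7,8,9]=2  [6,7,8,9]=2
  size 5 → [3,6,7,8,9]=2  [4,5,7,8,9]=2  [5,6,7,8,9]=4
  size 6 → [3,5,6,7,8,9]=6  [4,5,6,7,8,9]=6
  size 7 → [3,4,5,6,7,8,9]=12
  size 8 → [2,3,4,5,6,7,8,9]=12
  first=0(m) contributes 12
  first=1(j) contributes 12
|[w]| = 24

24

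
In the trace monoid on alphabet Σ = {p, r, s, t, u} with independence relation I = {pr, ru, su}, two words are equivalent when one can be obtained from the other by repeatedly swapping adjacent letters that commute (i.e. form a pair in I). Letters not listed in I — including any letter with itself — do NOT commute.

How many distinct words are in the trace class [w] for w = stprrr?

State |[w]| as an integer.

4

0(s) covers ∅
1(t) covers 0:s
2(p) covers 1:t
3(r) covers 1:t
4(r) covers 3:r
5(r) covers 4:r
floor of heap: 0:s
completions by unplaced set U, small U first (add the entries for U minus each lowest piece of U):
  |U|=1: {2}:1  {5}:1
  |U|=2: {2,5}:2  {4,5}:1
  |U|=3: {2,4,5}:3  {3,4,5}:1
  |U|=4: {2,3,4,5}:4
  start at 0(s): 4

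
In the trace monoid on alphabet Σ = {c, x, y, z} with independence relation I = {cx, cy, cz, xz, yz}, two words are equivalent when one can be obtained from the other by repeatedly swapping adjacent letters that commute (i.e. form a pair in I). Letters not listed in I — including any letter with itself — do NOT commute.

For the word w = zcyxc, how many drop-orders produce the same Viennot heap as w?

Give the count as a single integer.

30

piece 0:z — minimal
piece 1:c — minimal
piece 2:y — minimal
piece 3:x rests on {2:y}
piece 4:c rests on {1:c}
minimal pieces: {0:z, 1:c, 2:y}
ways to finish when only these pieces remain (= sum over removing one remaining piece with nothing left below it):
  1 left: {0}→1  {3}→1  {4}→1
  2 left: {0,3}→2  {0,4}→2  {1,4}→1  {2,3}→1  {3,4}→2
  3 left: {0,1,4}→3  {0,2,3}→3  {0,3,4}→6  {1,3,4}→3  {2,3,4}→3
  placing 0:z first → 6 extensions
  placing 1:c first → 12 extensions
  placing 2:y first → 12 extensions
total linear extensions = 30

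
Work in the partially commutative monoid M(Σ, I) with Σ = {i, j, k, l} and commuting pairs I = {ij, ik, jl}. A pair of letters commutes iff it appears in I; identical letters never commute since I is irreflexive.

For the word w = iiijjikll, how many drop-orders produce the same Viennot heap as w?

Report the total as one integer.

35

drop 0:i onto floor
drop 1:i onto {0:i}
drop 2:i onto {1:i}
drop 3:j onto floor
drop 4:j onto {3:j}
drop 5:i onto {2:i}
drop 6:k onto {4:j}
drop 7:l onto {5:i, 6:k}
drop 8:l onto {7:l}
ground layer = {0:i, 3:j}
drop-orders for the pieces not yet dropped (sum over which currently-grounded one goes next):
  1 to go: {8} 1
  2 to go: {7,8} 1
  3 to go: {5,7,8} 1  {6,7,8} 1
  4 to go: {2,5,7,8} 1  {4,6,7,8} 1  {5,6,7,8} 2
  5 to go: {1,2,5,7,8} 1  {2,5,6,7,8} 3  {3,4,6,7,8} 1  {4,5,6,7,8} 3
  6 to go: {0,1,2,5,7,8} 1  {1,2,5,6,7,8} 4  {2,4,5,6,7,8} 6  {3,4,5,6,7,8} 4
  7 to go: {0,1,2,5,6,7,8} 5  {1,2,4,5,6,7,8} 10  {2,3,4,5,6,7,8} 10
  if 0:i drops first: 20 orders
  if 3:j drops first: 15 orders
heap linearizations: 35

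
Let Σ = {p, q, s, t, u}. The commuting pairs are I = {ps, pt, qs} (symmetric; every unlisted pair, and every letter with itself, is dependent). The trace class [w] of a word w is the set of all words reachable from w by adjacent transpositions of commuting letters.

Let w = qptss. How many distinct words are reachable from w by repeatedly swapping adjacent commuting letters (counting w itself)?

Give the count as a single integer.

#0=q has no predecessor
#1=p depends on [0:q]
#2=t depends on [0:q]
#3=s depends on [2:t]
#4=s depends on [3:s]
sources: [0:q]
N(rest) = Σ N(rest − s) over sources s of rest; N(one piece) = 1:
  size 1 → [1]=1  [4]=1
  size 2 → [1,4]=2  [3,4]=1
  size 3 → [1,3,4]=3  [2,3,4]=1
  first=0(q) contributes 4

4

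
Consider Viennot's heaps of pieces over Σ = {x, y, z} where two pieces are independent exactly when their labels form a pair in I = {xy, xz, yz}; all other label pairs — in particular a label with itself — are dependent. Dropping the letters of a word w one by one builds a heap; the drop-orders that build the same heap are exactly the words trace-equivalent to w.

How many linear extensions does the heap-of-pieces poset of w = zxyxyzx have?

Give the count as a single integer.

210

0(z) covers ∅
1(x) covers ∅
2(y) covers ∅
3(x) covers 1:x
4(y) covers 2:y
5(z) covers 0:z
6(x) covers 3:x
floor of heap: 0:z, 1:x, 2:y
completions by unplaced set U, small U first (add the entries for U minus each lowest piece of U):
  |U|=1: {4}:1  {5}:1  {6}:1
  |U|=2: {0,5}:1  {2,4}:1  {3,6}:1  {4,5}:2  {4,6}:2  {5,6}:2
  |U|=3: {0,4,5}:3  {0,5,6}:3  {1,3,6}:1  {2,4,5}:3  {2,4,6}:3  {3,4,6}:3  {3,5,6}:3  {4,5,6}:6
  |U|=4: {0,2,4,5}:6  {0,3,5,6}:6  {0,4,5,6}:12  {1,3,4,6}:4  {1,3,5,6}:4  {2,3,4,6}:6  {2,4,5,6}:12  {3,4,5,6}:12
  |U|=5: {0,1,3,5,6}:10  {0,2,4,5,6}:30  {0,3,4,5,6}:30  {1,2,3,4,6}:10  {1,3,4,5,6}:20  {2,3,4,5,6}:30
  start at 0(z): 60
  start at 1(x): 90
  start at 2(y): 60
sum over floor = 210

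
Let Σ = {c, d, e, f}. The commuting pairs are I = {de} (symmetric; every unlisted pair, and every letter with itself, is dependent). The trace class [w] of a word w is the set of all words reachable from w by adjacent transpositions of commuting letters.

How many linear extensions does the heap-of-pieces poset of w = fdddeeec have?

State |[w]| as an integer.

0(f) covers ∅
1(d) covers 0:f
2(d) covers 1:d
3(d) covers 2:d
4(e) covers 0:f
5(e) covers 4:e
6(e) covers 5:e
7(c) covers 3:d, 6:e
floor of heap: 0:f
completions by unplaced set U, small U first (add the entries for U minus each lowest piece of U):
  |U|=1: {7}:1
  |U|=2: {3,7}:1  {6,7}:1
  |U|=3: {2,3,7}:1  {3,6,7}:2  {5,6,7}:1
  |U|=4: {1,2,3,7}:1  {2,3,6,7}:3  {3,5,6,7}:3  {4,5,6,7}:1
  |U|=5: {1,2,3,6,7}:4  {2,3,5,6,7}:6  {3,4,5,6,7}:4
  |U|=6: {1,2,3,5,6,7}:10  {2,3,4,5,6,7}:10
  start at 0(f): 20

20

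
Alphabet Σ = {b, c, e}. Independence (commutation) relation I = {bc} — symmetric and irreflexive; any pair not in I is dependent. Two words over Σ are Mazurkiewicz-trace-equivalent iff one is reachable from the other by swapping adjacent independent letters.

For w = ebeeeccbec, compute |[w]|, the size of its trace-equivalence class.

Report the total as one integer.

3

drop 0:e onto floor
drop 1:b onto {0:e}
drop 2:e onto {1:b}
drop 3:e onto {2:e}
drop 4:e onto {3:e}
drop 5:c onto {4:e}
drop 6:c onto {5:c}
drop 7:b onto {4:e}
drop 8:e onto {6:c, 7:b}
drop 9:c onto {8:e}
ground layer = {0:e}
drop-orders for the pieces not yet dropped (sum over which currently-grounded one goes next):
  1 to go: {9} 1
  2 to go: {8,9} 1
  3 to go: {6,8,9} 1  {7,8,9} 1
  4 to go: {5,6,8,9} 1  {6,7,8,9} 2
  5 to go: {5,6,7,8,9} 3
  6 to go: {4,5,6,7,8,9} 3
  7 to go: {3,4,5,6,7,8,9} 3
  8 to go: {2,3,4,5,6,7,8,9} 3
  if 0:e drops first: 3 orders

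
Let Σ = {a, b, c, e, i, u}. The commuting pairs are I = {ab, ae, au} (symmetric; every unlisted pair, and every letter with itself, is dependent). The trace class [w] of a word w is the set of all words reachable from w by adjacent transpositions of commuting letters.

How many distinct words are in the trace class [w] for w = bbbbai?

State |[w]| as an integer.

drop 0:b onto floor
drop 1:b onto {0:b}
drop 2:b onto {1:b}
drop 3:b onto {2:b}
drop 4:a onto floor
drop 5:i onto {3:b, 4:a}
ground layer = {0:b, 4:a}
drop-orders for the pieces not yet dropped (sum over which currently-grounded one goes next):
  1 to go: {5} 1
  2 to go: {3,5} 1  {4,5} 1
  3 to go: {2,3,5} 1  {3,4,5} 2
  4 to go: {1,2,3,5} 1  {2,3,4,5} 3
  if 0:b drops first: 4 orders
  if 4:a drops first: 1 orders
heap linearizations: 5

5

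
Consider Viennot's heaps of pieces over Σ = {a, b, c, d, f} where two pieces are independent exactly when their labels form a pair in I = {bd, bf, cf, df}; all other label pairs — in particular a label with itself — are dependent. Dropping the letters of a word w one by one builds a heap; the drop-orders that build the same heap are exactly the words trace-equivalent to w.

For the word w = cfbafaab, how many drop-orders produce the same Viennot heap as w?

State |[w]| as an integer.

0(c) covers ∅
1(f) covers ∅
2(b) covers 0:c
3(a) covers 1:f, 2:b
4(f) covers 3:a
5(a) covers 4:f
6(a) covers 5:a
7(b) covers 6:a
floor of heap: 0:c, 1:f
completions by unplaced set U, small U first (add the entries for U minus each lowest piece of U):
  |U|=1: {7}:1
  |U|=2: {6,7}:1
  |U|=3: {5,6,7}:1
  |U|=4: {4,5,6,7}:1
  |U|=5: {3,4,5,6,7}:1
  |U|=6: {1,3,4,5,6,7}:1  {2,3,4,5,6,7}:1
  start at 0(c): 2
  start at 1(f): 1
sum over floor = 3

3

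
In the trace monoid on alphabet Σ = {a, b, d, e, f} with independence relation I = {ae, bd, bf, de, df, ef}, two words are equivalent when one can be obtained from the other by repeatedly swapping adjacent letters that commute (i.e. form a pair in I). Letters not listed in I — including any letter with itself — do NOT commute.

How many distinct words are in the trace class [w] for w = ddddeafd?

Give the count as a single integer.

#0=d has no predecessor
#1=d depends on [0:d]
#2=d depends on [1:d]
#3=d depends on [2:d]
#4=e has no predecessor
#5=a depends on [3:d]
#6=f depends on [5:a]
#7=d depends on [5:a]
sources: [0:d, 4:e]
N(rest) = Σ N(rest − s) over sources s of rest; N(one piece) = 1:
  size 1 → [4]=1  [6]=1  [7]=1
  size 2 → [4,6]=2  [4,7]=2  [6,7]=2
  size 3 → [4,6,7]=6  [5,6,7]=2
  size 4 → [3,5,6,7]=2  [4,5,6,7]=8
  size 5 → [2,3,5,6,7]=2  [3,4,5,6,7]=10
  size 6 → [1,2,3,5,6,7]=2  [2,3,4,5,6,7]=12
  first=0(d) contributes 14
  first=4(e) contributes 2
|[w]| = 16

16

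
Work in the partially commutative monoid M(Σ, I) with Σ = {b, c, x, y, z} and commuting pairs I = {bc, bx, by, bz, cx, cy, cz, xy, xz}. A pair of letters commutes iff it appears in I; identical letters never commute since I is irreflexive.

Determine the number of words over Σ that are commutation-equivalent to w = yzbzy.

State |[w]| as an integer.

piece 0:y — minimal
piece 1:z rests on {0:y}
piece 2:b — minimal
piece 3:z rests on {1:z}
piece 4:y rests on {3:z}
minimal pieces: {0:y, 2:b}
ways to finish when only these pieces remain (= sum over removing one remaining piece with nothing left below it):
  1 left: {2}→1  {4}→1
  2 left: {2,4}→2  {3,4}→1
  3 left: {1,3,4}→1  {2,3,4}→3
  placing 0:y first → 4 extensions
  placing 2:b first → 1 extensions
total linear extensions = 5

5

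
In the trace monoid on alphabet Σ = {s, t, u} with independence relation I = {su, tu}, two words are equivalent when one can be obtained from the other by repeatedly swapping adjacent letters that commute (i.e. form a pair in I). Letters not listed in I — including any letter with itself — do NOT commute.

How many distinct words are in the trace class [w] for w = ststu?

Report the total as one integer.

drop 0:s onto floor
drop 1:t onto {0:s}
drop 2:s onto {1:t}
drop 3:t onto {2:s}
drop 4:u onto floor
ground layer = {0:s, 4:u}
drop-orders for the pieces not yet dropped (sum over which currently-grounded one goes next):
  1 to go: {3} 1  {4} 1
  2 to go: {2,3} 1  {3,4} 2
  3 to go: {1,2,3} 1  {2,3,4} 3
  if 0:s drops first: 4 orders
  if 4:u drops first: 1 orders
heap linearizations: 5

5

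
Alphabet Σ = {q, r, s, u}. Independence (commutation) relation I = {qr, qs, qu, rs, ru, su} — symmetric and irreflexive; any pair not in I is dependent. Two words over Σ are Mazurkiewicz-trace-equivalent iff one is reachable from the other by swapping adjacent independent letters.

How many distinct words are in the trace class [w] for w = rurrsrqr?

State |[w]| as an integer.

336

drop 0:r onto floor
drop 1:u onto floor
drop 2:r onto {0:r}
drop 3:r onto {2:r}
drop 4:s onto floor
drop 5:r onto {3:r}
drop 6:q onto floor
drop 7:r onto {5:r}
ground layer = {0:r, 1:u, 4:s, 6:q}
drop-orders for the pieces not yet dropped (sum over which currently-grounded one goes next):
  1 to go: {1} 1  {4} 1  {6} 1  {7} 1
  2 to go: {1,4} 2  {1,6} 2  {1,7} 2  {4,6} 2  {4,7} 2  {5,7} 1  {6,7} 2
  3 to go: {1,4,6} 6  {1,4,7} 6  {1,5,7} 3  {1,6,7} 6  {3,5,7} 1  {4,5,7} 3  {4,6,7} 6  {5,6,7} 3
  4 to go: {1,3,5,7} 4  {1,4,5,7} 12  {1,4,6,7} 24  {1,5,6,7} 12  {2,3,5,7} 1  {3,4,5,7} 4  {3,5,6,7} 4  {4,5,6,7} 12
  5 to go: {0,2,3,5,7} 1  {1,2,3,5,7} 5  {1,3,4,5,7} 20  {1,3,5,6,7} 20  {1,4,5,6,7} 60  {2,3,4,5,7} 5  {2,3,5,6,7} 5  {3,4,5,6,7} 20
  6 to go: {0,1,2,3,5,7} 6  {0,2,3,4,5,7} 6  {0,2,3,5,6,7} 6  {1,2,3,4,5,7} 30  {1,2,3,5,6,7} 30  {1,3,4,5,6,7} 120  {2,3,4,5,6,7} 30
  if 0:r drops first: 210 orders
  if 1:u drops first: 42 orders
  if 4:s drops first: 42 orders
  if 6:q drops first: 42 orders
heap linearizations: 336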